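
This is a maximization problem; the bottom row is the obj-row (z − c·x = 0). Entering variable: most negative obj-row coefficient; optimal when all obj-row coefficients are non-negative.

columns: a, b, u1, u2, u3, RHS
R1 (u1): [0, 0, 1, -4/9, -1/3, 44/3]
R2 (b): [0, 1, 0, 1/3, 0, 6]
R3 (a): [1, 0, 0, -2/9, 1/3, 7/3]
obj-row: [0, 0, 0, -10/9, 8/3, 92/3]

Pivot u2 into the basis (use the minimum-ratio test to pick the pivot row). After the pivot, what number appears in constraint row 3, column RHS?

Ratio test on column u2 — row 1: entry -4/9 ≤ 0; row 2: 6/(1/3) = 18; row 3: entry -2/9 ≤ 0. Minimum is 18 at row 2 (b leaves); pivot element 1/3.
Divide row 2 by 1/3; eliminate column u2 from the other rows.
Row 3 update in column RHS: 7/3 − (-2/9)·18 = 19/3.

19/3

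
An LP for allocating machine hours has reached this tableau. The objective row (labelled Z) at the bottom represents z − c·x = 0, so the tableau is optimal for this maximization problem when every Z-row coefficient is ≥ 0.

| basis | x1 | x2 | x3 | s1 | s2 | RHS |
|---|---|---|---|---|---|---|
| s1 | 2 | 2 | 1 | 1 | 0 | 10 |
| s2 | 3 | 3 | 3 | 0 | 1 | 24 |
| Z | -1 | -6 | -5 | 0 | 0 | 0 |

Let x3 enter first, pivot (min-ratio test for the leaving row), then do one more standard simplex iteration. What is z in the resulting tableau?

Ratio test on column x3 — row 1: 10/1 = 10; row 2: 24/3 = 8. Minimum is 8 at row 2 (s2 leaves); pivot element 3.
Pivot on row 2; the Z-row RHS becomes 0 − (-5)·8 = 40.
Next entering variable (most negative Z-row entry -1): x2.
Ratio test on column x2 — row 1: 2/1 = 2; row 2: 8/1 = 8. Minimum is 2 at row 1 (s1 leaves); pivot element 1.
After the second pivot the Z-row RHS is 40 − (-1)·2 = 42.

42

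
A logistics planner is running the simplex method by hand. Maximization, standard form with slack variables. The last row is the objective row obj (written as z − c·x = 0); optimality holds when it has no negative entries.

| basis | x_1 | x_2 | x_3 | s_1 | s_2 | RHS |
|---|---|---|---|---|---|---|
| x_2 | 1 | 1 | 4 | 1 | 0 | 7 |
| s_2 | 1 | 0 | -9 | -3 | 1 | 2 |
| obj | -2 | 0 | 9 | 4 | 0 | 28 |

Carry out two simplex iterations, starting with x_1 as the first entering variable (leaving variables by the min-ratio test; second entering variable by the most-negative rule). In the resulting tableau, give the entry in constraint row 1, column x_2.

Ratio test on column x_1 — row 1: 7/1 = 7; row 2: 2/1 = 2. Minimum is 2 at row 2 (s_2 leaves); pivot element 1.
Divide row 2 by 1; eliminate column x_1 from the other rows.
Second iteration: most negative obj-row entry is -9 in column x_3, so x_3 enters.
Ratio test on column x_3 — row 1: 5/13 = 5/13; row 2: entry -9 ≤ 0. Minimum is 5/13 at row 1 (x_2 leaves); pivot element 13.
Divide row 1 by 13; eliminate column x_3 from the other rows.
After both pivots, the entry at constraint row 1, column x_2 is 1/13.

1/13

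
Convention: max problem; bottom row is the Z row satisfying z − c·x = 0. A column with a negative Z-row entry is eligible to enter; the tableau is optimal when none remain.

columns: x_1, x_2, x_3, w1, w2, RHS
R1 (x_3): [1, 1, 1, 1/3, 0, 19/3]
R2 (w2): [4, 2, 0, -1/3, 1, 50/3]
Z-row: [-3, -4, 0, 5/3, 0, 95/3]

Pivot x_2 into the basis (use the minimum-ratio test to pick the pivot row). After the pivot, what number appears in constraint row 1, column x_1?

1

Ratio test on column x_2 — row 1: (19/3)/1 = 19/3; row 2: (50/3)/2 = 25/3. Minimum is 19/3 at row 1 (x_3 leaves); pivot element 1.
Divide row 1 by 1; eliminate column x_2 from the other rows.
In the new row 1, the x_1 entry is the old entry divided by the pivot: 1/1 = 1.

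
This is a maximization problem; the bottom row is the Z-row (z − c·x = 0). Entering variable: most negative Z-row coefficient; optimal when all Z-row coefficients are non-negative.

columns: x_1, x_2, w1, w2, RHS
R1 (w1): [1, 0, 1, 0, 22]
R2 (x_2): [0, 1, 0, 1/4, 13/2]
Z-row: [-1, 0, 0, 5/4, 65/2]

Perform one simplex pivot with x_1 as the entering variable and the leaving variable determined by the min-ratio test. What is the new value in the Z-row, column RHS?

Ratio test on column x_1 — row 1: 22/1 = 22; row 2: entry 0 ≤ 0. Minimum is 22 at row 1 (w1 leaves); pivot element 1.
Divide row 1 by 1; eliminate column x_1 from the other rows.
Z-row update in column RHS: 65/2 − (-1)·22 = 109/2.

109/2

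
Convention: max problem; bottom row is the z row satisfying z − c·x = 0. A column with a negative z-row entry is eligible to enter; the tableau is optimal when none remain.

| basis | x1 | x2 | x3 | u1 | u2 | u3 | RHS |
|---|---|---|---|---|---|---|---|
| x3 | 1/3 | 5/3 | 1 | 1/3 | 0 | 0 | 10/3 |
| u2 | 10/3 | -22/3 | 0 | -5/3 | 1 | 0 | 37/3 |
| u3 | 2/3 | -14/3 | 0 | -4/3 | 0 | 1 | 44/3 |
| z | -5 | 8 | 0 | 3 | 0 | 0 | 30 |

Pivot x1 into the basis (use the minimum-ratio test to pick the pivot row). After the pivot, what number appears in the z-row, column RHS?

97/2

Ratio test on column x1 — row 1: (10/3)/(1/3) = 10; row 2: (37/3)/(10/3) = 37/10; row 3: (44/3)/(2/3) = 22. Minimum is 37/10 at row 2 (u2 leaves); pivot element 10/3.
Divide row 2 by 10/3; eliminate column x1 from the other rows.
z-row update in column RHS: 30 − (-5)·(37/10) = 97/2.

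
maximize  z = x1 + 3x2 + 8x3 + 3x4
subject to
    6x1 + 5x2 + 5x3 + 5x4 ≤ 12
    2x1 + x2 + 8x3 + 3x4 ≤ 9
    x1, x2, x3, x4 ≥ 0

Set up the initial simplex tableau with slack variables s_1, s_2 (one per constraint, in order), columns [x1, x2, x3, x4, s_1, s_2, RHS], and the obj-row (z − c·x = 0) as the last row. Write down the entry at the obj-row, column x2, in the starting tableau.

The obj-row carries the negated objective coefficients: the x2 entry is -3.

-3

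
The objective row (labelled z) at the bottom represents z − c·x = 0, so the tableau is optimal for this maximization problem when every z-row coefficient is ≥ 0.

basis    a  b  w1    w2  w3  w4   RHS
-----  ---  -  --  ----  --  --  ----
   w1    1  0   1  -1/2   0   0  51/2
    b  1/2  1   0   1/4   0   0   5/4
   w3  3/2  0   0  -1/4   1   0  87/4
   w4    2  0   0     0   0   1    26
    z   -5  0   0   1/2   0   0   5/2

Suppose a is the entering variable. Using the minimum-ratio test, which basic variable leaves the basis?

b

Column a entries and ratios — w1: (51/2)/1 = 51/2; b: (5/4)/(1/2) = 5/2; w3: (87/4)/(3/2) = 29/2; w4: 26/2 = 13.
Smallest ratio is 5/2 in the row of b, so b leaves.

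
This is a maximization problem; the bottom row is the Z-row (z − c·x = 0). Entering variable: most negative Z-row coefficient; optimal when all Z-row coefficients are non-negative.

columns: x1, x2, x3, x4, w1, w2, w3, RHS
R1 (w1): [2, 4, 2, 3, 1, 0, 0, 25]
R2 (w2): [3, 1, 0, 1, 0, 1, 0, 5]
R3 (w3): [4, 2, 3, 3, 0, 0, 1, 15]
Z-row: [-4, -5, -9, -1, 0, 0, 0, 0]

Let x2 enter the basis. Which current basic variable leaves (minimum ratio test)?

Column x2 entries and ratios — w1: 25/4 = 25/4; w2: 5/1 = 5; w3: 15/2 = 15/2.
Smallest ratio is 5 in the row of w2, so w2 leaves.

w2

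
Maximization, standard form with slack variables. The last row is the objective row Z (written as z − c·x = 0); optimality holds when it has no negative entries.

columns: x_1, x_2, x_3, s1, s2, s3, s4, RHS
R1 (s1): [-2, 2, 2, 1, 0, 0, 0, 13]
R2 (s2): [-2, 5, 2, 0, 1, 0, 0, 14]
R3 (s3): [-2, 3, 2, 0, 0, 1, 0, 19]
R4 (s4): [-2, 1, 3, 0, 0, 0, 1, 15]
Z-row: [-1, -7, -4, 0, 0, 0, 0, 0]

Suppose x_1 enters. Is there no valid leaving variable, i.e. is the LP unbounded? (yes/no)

Every constraint-row entry in column x_1 is ≤ 0, so increasing x_1 is unbounded.

yes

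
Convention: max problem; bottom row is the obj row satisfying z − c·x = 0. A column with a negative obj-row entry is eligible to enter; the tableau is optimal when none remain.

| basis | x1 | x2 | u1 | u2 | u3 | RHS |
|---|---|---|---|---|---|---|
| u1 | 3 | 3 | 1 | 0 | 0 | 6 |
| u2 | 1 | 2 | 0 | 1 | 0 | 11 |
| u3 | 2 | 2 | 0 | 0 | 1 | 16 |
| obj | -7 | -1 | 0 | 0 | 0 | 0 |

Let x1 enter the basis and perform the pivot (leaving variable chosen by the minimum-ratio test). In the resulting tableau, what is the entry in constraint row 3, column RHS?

12

Ratio test on column x1 — row 1: 6/3 = 2; row 2: 11/1 = 11; row 3: 16/2 = 8. Minimum is 2 at row 1 (u1 leaves); pivot element 3.
Divide row 1 by 3; eliminate column x1 from the other rows.
Row 3 update in column RHS: 16 − 2·2 = 12.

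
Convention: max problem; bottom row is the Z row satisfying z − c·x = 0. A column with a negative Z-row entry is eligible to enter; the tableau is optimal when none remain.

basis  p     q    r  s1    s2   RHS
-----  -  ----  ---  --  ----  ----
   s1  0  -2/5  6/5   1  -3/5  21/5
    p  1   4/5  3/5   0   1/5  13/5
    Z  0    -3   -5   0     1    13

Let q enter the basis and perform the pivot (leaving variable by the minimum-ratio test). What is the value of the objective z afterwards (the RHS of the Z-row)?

Ratio test on column q — row 1: entry -2/5 ≤ 0; row 2: (13/5)/(4/5) = 13/4. Minimum is 13/4 at row 2 (p leaves); pivot element 4/5.
Pivot on row 2; the Z-row RHS becomes 13 − (-3)·(13/4) = 91/4.

91/4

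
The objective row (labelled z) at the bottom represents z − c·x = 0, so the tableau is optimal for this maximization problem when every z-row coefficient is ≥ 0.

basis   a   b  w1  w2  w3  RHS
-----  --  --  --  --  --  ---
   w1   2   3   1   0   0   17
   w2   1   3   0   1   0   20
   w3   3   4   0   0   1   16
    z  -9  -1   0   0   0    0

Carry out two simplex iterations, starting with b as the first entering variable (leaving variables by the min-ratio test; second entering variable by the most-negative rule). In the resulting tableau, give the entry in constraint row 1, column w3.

-2/3

Ratio test on column b — row 1: 17/3 = 17/3; row 2: 20/3 = 20/3; row 3: 16/4 = 4. Minimum is 4 at row 3 (w3 leaves); pivot element 4.
Divide row 3 by 4; eliminate column b from the other rows.
Second iteration: most negative z-row entry is -33/4 in column a, so a enters.
Ratio test on column a — row 1: entry -1/4 ≤ 0; row 2: entry -5/4 ≤ 0; row 3: 4/(3/4) = 16/3. Minimum is 16/3 at row 3 (b leaves); pivot element 3/4.
Divide row 3 by 3/4; eliminate column a from the other rows.
After both pivots, the entry at constraint row 1, column w3 is -2/3.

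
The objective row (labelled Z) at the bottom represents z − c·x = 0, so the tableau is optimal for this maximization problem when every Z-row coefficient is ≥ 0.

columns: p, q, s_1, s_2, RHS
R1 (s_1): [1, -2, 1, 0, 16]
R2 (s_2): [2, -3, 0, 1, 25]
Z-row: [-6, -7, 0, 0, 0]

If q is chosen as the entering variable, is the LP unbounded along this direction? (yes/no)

Every constraint-row entry in column q is ≤ 0, so increasing q is unbounded.

yes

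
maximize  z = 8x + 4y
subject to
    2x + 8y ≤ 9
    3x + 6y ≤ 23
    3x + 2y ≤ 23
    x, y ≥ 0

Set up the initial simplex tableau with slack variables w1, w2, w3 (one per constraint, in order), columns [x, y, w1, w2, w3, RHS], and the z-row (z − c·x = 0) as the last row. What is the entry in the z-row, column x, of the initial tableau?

-8

The z-row carries the negated objective coefficients: the x entry is -8.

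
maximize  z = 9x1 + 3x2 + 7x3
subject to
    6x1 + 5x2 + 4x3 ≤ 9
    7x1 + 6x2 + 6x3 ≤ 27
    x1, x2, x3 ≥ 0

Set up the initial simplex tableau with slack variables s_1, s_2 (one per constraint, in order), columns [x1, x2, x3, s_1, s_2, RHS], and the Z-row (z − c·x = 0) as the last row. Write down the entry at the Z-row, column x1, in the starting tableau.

The Z-row carries the negated objective coefficients: the x1 entry is -9.

-9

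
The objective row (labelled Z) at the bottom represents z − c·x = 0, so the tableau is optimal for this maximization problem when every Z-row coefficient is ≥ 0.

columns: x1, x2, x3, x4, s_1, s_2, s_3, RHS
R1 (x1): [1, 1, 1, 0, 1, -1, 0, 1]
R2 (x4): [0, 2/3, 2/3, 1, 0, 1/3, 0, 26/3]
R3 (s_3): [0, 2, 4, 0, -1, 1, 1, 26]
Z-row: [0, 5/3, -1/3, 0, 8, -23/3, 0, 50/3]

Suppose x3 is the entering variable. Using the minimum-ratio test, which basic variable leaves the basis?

Column x3 entries and ratios — x1: 1/1 = 1; x4: (26/3)/(2/3) = 13; s_3: 26/4 = 13/2.
Smallest ratio is 1 in the row of x1, so x1 leaves.

x1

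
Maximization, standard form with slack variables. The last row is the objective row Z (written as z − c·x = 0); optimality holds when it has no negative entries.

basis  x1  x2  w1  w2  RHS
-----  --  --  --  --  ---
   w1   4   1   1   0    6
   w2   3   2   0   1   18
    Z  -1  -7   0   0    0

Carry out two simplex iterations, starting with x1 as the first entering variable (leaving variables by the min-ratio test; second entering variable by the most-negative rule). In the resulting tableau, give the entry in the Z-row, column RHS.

Ratio test on column x1 — row 1: 6/4 = 3/2; row 2: 18/3 = 6. Minimum is 3/2 at row 1 (w1 leaves); pivot element 4.
Divide row 1 by 4; eliminate column x1 from the other rows.
Second iteration: most negative Z-row entry is -27/4 in column x2, so x2 enters.
Ratio test on column x2 — row 1: (3/2)/(1/4) = 6; row 2: (27/2)/(5/4) = 54/5. Minimum is 6 at row 1 (x1 leaves); pivot element 1/4.
Divide row 1 by 1/4; eliminate column x2 from the other rows.
After both pivots, the entry at the Z-row, column RHS is 42.

42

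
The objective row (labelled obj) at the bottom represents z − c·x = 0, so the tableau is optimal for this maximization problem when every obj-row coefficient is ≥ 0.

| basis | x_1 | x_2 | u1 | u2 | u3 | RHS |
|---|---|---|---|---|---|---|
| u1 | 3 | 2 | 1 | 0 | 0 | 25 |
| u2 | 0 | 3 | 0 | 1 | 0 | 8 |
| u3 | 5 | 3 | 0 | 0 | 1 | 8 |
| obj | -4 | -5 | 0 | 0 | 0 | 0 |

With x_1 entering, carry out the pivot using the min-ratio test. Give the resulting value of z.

32/5

Ratio test on column x_1 — row 1: 25/3 = 25/3; row 2: entry 0 ≤ 0; row 3: 8/5 = 8/5. Minimum is 8/5 at row 3 (u3 leaves); pivot element 5.
Pivot on row 3; the obj-row RHS becomes 0 − (-4)·(8/5) = 32/5.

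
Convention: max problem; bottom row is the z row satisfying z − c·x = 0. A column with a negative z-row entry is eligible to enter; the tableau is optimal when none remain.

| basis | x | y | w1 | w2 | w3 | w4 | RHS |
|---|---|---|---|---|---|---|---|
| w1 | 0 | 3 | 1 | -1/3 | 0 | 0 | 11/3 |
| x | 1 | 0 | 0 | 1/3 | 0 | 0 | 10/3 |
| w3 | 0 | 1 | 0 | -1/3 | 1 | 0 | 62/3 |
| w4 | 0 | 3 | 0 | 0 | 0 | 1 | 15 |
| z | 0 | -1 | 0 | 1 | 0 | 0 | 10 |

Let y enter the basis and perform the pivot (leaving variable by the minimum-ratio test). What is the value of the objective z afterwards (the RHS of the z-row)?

101/9

Ratio test on column y — row 1: (11/3)/3 = 11/9; row 2: entry 0 ≤ 0; row 3: (62/3)/1 = 62/3; row 4: 15/3 = 5. Minimum is 11/9 at row 1 (w1 leaves); pivot element 3.
Pivot on row 1; the z-row RHS becomes 10 − (-1)·(11/9) = 101/9.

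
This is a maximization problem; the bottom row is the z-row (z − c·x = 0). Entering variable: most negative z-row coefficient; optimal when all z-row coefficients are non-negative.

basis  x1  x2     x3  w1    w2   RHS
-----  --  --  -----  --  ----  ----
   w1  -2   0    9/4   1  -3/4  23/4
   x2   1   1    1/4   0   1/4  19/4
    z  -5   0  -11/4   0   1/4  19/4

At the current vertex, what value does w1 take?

w1 is basic (row 1); its value is the RHS of that row, 23/4.

23/4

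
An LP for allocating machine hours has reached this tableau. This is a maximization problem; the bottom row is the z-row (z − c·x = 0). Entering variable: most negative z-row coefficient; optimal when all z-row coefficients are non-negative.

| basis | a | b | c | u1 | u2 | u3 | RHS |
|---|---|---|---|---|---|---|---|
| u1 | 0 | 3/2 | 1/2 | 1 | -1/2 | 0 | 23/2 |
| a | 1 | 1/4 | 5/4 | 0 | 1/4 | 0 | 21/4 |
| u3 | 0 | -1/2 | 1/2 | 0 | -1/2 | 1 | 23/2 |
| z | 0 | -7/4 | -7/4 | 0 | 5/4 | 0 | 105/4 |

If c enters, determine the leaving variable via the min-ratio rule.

Column c entries and ratios — u1: (23/2)/(1/2) = 23; a: (21/4)/(5/4) = 21/5; u3: (23/2)/(1/2) = 23.
Smallest ratio is 21/5 in the row of a, so a leaves.

a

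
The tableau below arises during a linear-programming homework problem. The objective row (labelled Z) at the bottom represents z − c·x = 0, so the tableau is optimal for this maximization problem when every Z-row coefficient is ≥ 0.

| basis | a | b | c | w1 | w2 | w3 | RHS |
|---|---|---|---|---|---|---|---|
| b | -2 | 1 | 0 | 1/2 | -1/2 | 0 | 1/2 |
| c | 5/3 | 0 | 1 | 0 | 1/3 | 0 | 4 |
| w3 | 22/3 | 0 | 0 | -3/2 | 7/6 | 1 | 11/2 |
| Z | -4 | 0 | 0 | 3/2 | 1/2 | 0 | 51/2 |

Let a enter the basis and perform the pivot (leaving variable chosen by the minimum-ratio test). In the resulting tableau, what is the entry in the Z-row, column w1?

Ratio test on column a — row 1: entry -2 ≤ 0; row 2: 4/(5/3) = 12/5; row 3: (11/2)/(22/3) = 3/4. Minimum is 3/4 at row 3 (w3 leaves); pivot element 22/3.
Divide row 3 by 22/3; eliminate column a from the other rows.
Z-row update in column w1: 3/2 − (-4)·(-9/44) = 15/22.

15/22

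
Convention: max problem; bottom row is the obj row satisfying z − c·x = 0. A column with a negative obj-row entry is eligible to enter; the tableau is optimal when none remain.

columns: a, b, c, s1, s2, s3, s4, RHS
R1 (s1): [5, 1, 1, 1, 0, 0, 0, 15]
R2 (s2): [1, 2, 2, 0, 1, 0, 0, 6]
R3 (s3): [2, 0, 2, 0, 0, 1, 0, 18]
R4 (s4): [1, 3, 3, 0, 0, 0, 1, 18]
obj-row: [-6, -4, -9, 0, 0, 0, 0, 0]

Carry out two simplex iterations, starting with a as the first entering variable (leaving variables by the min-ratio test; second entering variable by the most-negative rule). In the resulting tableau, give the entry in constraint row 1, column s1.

Ratio test on column a — row 1: 15/5 = 3; row 2: 6/1 = 6; row 3: 18/2 = 9; row 4: 18/1 = 18. Minimum is 3 at row 1 (s1 leaves); pivot element 5.
Divide row 1 by 5; eliminate column a from the other rows.
Second iteration: most negative obj-row entry is -39/5 in column c, so c enters.
Ratio test on column c — row 1: 3/(1/5) = 15; row 2: 3/(9/5) = 5/3; row 3: 12/(8/5) = 15/2; row 4: 15/(14/5) = 75/14. Minimum is 5/3 at row 2 (s2 leaves); pivot element 9/5.
Divide row 2 by 9/5; eliminate column c from the other rows.
After both pivots, the entry at constraint row 1, column s1 is 2/9.

2/9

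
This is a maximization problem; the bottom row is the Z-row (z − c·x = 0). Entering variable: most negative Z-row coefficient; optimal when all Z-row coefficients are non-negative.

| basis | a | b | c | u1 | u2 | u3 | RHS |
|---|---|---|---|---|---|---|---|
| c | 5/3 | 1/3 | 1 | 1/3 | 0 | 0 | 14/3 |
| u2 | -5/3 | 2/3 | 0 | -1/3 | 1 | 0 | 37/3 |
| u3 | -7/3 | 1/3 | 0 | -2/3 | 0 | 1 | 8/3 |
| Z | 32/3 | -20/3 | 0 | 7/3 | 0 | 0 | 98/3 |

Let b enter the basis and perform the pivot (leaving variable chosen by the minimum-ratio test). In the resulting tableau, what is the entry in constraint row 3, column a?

-7

Ratio test on column b — row 1: (14/3)/(1/3) = 14; row 2: (37/3)/(2/3) = 37/2; row 3: (8/3)/(1/3) = 8. Minimum is 8 at row 3 (u3 leaves); pivot element 1/3.
Divide row 3 by 1/3; eliminate column b from the other rows.
In the new row 3, the a entry is the old entry divided by the pivot: (-7/3)/(1/3) = -7.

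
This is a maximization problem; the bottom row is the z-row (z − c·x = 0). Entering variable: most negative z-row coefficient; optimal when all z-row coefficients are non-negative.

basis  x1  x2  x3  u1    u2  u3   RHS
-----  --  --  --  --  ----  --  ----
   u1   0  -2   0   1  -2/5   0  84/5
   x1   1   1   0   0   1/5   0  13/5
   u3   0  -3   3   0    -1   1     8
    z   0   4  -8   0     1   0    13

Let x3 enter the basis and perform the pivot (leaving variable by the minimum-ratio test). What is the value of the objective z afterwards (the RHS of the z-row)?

Ratio test on column x3 — row 1: entry 0 ≤ 0; row 2: entry 0 ≤ 0; row 3: 8/3 = 8/3. Minimum is 8/3 at row 3 (u3 leaves); pivot element 3.
Pivot on row 3; the z-row RHS becomes 13 − (-8)·(8/3) = 103/3.

103/3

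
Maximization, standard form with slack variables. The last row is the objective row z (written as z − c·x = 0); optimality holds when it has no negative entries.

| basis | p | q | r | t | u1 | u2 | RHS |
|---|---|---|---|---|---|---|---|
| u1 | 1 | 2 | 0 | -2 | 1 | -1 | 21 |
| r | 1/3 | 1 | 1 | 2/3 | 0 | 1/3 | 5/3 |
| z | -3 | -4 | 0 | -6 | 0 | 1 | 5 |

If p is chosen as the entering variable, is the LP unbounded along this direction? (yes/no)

no

Column p has positive entries in row(s) 1, 2, so the ratio test bounds it — not unbounded.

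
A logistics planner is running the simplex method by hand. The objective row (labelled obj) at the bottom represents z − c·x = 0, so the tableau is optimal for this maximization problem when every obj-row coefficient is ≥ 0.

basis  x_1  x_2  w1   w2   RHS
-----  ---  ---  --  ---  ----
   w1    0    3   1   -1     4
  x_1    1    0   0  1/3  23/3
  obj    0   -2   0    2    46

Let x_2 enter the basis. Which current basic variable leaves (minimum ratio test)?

w1

Column x_2 entries and ratios — w1: 4/3 = 4/3; x_1: 0 ≤ 0, skip.
Smallest ratio is 4/3 in the row of w1, so w1 leaves.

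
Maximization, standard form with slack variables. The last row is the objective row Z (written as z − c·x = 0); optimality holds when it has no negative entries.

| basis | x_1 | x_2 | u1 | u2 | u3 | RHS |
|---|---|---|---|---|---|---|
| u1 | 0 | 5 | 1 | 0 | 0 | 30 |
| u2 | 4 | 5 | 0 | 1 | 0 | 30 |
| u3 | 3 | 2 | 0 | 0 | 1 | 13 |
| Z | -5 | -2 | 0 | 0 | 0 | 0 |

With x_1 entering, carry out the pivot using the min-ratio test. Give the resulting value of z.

65/3

Ratio test on column x_1 — row 1: entry 0 ≤ 0; row 2: 30/4 = 15/2; row 3: 13/3 = 13/3. Minimum is 13/3 at row 3 (u3 leaves); pivot element 3.
Pivot on row 3; the Z-row RHS becomes 0 − (-5)·(13/3) = 65/3.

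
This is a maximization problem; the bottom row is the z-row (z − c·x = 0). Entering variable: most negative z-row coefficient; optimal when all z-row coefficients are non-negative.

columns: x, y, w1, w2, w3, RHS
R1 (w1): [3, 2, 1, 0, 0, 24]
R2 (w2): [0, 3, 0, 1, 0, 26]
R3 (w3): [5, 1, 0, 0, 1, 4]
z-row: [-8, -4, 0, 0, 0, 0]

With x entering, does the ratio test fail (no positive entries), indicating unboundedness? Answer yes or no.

Column x has positive entries in row(s) 1, 3, so the ratio test bounds it — not unbounded.

no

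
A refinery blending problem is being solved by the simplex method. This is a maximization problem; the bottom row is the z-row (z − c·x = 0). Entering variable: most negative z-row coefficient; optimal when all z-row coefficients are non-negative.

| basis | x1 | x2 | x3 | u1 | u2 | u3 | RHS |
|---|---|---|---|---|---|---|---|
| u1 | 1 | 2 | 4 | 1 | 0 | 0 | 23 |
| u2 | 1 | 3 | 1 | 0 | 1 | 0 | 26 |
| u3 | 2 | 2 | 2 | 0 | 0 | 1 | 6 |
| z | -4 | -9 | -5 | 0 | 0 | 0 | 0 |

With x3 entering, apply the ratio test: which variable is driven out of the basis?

Column x3 entries and ratios — u1: 23/4 = 23/4; u2: 26/1 = 26; u3: 6/2 = 3.
Smallest ratio is 3 in the row of u3, so u3 leaves.

u3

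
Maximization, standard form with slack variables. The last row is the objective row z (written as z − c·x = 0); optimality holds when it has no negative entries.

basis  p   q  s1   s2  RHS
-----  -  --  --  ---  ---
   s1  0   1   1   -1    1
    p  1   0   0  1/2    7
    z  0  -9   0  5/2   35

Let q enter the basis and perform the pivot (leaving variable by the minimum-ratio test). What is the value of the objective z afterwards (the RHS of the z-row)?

44

Ratio test on column q — row 1: 1/1 = 1; row 2: entry 0 ≤ 0. Minimum is 1 at row 1 (s1 leaves); pivot element 1.
Pivot on row 1; the z-row RHS becomes 35 − (-9)·1 = 44.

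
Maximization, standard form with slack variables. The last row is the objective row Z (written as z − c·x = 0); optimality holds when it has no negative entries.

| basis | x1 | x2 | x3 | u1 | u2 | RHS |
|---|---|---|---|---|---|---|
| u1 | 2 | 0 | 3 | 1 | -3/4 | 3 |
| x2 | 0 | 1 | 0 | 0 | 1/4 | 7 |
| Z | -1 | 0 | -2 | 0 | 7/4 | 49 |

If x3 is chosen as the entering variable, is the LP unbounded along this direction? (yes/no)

Column x3 has positive entries in row(s) 1, so the ratio test bounds it — not unbounded.

no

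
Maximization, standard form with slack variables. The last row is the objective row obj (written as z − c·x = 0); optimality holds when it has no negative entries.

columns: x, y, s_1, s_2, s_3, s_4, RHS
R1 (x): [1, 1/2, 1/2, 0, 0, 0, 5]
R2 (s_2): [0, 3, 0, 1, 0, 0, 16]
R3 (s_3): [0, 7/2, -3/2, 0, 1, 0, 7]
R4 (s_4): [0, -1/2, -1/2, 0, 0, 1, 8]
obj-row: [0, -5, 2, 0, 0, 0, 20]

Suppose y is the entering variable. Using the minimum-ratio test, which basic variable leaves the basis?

Column y entries and ratios — x: 5/(1/2) = 10; s_2: 16/3 = 16/3; s_3: 7/(7/2) = 2; s_4: -1/2 ≤ 0, skip.
Smallest ratio is 2 in the row of s_3, so s_3 leaves.

s_3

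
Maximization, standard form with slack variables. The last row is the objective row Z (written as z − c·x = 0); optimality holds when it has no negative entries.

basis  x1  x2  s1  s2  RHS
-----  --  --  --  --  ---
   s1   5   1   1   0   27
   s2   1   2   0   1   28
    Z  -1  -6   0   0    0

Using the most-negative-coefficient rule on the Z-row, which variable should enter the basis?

Negative Z-row entries: x1: -1, x2: -6.
The most negative is -6 in column x2, so x2 enters.

x2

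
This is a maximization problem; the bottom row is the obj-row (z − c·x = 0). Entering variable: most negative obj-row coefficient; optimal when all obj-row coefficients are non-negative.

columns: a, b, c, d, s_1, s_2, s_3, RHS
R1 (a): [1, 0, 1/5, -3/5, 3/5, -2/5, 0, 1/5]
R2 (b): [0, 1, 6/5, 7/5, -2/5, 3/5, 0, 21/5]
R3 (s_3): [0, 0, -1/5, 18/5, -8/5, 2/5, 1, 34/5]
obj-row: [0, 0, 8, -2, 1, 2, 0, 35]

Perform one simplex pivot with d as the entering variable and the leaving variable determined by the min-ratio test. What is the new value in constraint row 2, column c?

23/18

Ratio test on column d — row 1: entry -3/5 ≤ 0; row 2: (21/5)/(7/5) = 3; row 3: (34/5)/(18/5) = 17/9. Minimum is 17/9 at row 3 (s_3 leaves); pivot element 18/5.
Divide row 3 by 18/5; eliminate column d from the other rows.
Row 2 update in column c: 6/5 − (7/5)·(-1/18) = 23/18.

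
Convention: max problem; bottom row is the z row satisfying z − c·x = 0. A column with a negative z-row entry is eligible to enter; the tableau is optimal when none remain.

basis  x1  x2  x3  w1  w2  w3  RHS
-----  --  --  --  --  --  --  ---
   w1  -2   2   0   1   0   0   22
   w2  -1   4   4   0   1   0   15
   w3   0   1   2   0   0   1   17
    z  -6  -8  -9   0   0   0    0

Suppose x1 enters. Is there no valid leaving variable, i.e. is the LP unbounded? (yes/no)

Every constraint-row entry in column x1 is ≤ 0, so increasing x1 is unbounded.

yes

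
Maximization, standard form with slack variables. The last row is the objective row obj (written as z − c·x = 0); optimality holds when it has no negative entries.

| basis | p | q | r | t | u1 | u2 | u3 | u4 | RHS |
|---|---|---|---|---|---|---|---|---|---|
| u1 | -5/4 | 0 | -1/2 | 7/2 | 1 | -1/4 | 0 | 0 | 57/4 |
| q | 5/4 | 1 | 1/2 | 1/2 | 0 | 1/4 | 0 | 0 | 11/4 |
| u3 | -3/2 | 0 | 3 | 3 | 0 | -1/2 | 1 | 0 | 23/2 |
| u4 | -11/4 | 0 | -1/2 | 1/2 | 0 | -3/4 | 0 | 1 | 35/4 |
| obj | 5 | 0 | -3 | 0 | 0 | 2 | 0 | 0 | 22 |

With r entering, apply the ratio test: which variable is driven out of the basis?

Column r entries and ratios — u1: -1/2 ≤ 0, skip; q: (11/4)/(1/2) = 11/2; u3: (23/2)/3 = 23/6; u4: -1/2 ≤ 0, skip.
Smallest ratio is 23/6 in the row of u3, so u3 leaves.

u3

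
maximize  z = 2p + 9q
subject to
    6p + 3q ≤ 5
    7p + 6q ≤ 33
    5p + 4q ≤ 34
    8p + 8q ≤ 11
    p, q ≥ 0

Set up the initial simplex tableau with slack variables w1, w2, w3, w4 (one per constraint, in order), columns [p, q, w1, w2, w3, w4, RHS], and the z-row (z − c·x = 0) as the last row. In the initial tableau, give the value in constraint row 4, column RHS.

11

The RHS of constraint 4 is b_4 = 11.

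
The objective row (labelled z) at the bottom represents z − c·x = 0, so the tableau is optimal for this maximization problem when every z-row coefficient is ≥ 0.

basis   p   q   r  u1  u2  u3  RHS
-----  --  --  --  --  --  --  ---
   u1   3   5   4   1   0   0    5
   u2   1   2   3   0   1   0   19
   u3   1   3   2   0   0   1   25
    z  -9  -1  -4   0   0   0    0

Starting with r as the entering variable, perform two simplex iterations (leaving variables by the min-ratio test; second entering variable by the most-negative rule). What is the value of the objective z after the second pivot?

Ratio test on column r — row 1: 5/4 = 5/4; row 2: 19/3 = 19/3; row 3: 25/2 = 25/2. Minimum is 5/4 at row 1 (u1 leaves); pivot element 4.
Pivot on row 1; the z-row RHS becomes 0 − (-4)·(5/4) = 5.
Next entering variable (most negative z-row entry -6): p.
Ratio test on column p — row 1: (5/4)/(3/4) = 5/3; row 2: entry -5/4 ≤ 0; row 3: entry -1/2 ≤ 0. Minimum is 5/3 at row 1 (r leaves); pivot element 3/4.
After the second pivot the z-row RHS is 5 − (-6)·(5/3) = 15.

15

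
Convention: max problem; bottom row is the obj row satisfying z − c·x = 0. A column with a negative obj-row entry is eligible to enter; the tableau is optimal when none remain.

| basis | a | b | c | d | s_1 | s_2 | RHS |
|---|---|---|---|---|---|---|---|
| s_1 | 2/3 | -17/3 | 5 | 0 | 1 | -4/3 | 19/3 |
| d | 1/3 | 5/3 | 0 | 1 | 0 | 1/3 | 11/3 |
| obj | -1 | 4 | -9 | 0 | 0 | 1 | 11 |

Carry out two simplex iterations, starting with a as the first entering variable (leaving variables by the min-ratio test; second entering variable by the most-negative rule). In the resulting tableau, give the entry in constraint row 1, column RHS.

94/9

Ratio test on column a — row 1: (19/3)/(2/3) = 19/2; row 2: (11/3)/(1/3) = 11. Minimum is 19/2 at row 1 (s_1 leaves); pivot element 2/3.
Divide row 1 by 2/3; eliminate column a from the other rows.
Second iteration: most negative obj-row entry is -9/2 in column b, so b enters.
Ratio test on column b — row 1: entry -17/2 ≤ 0; row 2: (1/2)/(9/2) = 1/9. Minimum is 1/9 at row 2 (d leaves); pivot element 9/2.
Divide row 2 by 9/2; eliminate column b from the other rows.
After both pivots, the entry at constraint row 1, column RHS is 94/9.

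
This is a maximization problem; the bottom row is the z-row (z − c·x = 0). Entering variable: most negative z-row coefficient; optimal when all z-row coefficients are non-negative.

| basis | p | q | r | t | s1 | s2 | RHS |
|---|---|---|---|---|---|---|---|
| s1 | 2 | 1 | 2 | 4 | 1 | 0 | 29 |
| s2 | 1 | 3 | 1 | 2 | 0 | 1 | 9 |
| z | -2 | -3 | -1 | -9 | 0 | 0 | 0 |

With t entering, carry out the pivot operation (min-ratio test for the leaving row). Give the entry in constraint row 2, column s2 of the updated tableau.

Ratio test on column t — row 1: 29/4 = 29/4; row 2: 9/2 = 9/2. Minimum is 9/2 at row 2 (s2 leaves); pivot element 2.
Divide row 2 by 2; eliminate column t from the other rows.
In the new row 2, the s2 entry is the old entry divided by the pivot: 1/2 = 1/2.

1/2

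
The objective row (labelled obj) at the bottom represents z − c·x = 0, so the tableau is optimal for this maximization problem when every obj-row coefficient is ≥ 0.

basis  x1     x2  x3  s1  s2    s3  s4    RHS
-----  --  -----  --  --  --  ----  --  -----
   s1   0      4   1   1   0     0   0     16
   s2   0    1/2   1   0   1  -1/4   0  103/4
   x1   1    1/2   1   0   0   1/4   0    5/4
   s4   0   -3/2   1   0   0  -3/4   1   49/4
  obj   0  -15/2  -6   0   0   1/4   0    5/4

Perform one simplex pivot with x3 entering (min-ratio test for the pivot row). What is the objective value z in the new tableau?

35/4

Ratio test on column x3 — row 1: 16/1 = 16; row 2: (103/4)/1 = 103/4; row 3: (5/4)/1 = 5/4; row 4: (49/4)/1 = 49/4. Minimum is 5/4 at row 3 (x1 leaves); pivot element 1.
Pivot on row 3; the obj-row RHS becomes 5/4 − (-6)·(5/4) = 35/4.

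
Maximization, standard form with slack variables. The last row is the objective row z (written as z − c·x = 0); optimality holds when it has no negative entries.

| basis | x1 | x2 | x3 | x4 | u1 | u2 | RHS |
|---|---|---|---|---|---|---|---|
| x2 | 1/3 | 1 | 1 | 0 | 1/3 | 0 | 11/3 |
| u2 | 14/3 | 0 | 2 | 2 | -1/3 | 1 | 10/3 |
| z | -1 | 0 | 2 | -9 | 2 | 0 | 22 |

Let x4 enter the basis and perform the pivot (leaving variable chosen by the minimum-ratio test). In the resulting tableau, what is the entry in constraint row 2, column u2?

Ratio test on column x4 — row 1: entry 0 ≤ 0; row 2: (10/3)/2 = 5/3. Minimum is 5/3 at row 2 (u2 leaves); pivot element 2.
Divide row 2 by 2; eliminate column x4 from the other rows.
In the new row 2, the u2 entry is the old entry divided by the pivot: 1/2 = 1/2.

1/2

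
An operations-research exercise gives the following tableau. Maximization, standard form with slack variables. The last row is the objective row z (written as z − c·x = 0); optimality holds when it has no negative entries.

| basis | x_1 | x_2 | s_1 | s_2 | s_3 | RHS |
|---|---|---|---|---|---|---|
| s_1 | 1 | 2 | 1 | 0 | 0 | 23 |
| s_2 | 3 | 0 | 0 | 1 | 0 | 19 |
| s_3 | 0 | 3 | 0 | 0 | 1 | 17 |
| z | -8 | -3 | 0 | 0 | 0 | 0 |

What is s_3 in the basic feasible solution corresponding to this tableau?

17

s_3 is basic (row 3); its value is the RHS of that row, 17.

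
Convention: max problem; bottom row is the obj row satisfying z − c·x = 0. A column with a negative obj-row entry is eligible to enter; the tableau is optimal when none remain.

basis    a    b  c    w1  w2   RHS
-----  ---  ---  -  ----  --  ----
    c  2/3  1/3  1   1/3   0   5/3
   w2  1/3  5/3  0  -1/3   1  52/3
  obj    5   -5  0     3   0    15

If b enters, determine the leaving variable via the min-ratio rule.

c

Column b entries and ratios — c: (5/3)/(1/3) = 5; w2: (52/3)/(5/3) = 52/5.
Smallest ratio is 5 in the row of c, so c leaves.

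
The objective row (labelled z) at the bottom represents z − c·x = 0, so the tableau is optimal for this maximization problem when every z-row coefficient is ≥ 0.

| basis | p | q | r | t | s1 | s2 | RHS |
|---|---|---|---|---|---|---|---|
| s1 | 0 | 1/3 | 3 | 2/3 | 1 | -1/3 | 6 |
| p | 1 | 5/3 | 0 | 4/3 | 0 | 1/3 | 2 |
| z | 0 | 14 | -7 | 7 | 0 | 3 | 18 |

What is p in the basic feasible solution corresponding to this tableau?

2

p is basic (row 2); its value is the RHS of that row, 2.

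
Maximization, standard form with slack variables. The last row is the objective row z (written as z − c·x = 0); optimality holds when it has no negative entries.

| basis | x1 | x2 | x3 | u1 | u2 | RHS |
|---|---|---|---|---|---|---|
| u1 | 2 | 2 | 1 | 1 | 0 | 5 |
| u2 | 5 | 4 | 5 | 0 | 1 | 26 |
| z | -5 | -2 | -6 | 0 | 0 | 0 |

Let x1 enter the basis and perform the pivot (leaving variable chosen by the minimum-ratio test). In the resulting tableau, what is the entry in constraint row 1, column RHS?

5/2

Ratio test on column x1 — row 1: 5/2 = 5/2; row 2: 26/5 = 26/5. Minimum is 5/2 at row 1 (u1 leaves); pivot element 2.
Divide row 1 by 2; eliminate column x1 from the other rows.
In the new row 1, the RHS entry is the old entry divided by the pivot: 5/2 = 5/2.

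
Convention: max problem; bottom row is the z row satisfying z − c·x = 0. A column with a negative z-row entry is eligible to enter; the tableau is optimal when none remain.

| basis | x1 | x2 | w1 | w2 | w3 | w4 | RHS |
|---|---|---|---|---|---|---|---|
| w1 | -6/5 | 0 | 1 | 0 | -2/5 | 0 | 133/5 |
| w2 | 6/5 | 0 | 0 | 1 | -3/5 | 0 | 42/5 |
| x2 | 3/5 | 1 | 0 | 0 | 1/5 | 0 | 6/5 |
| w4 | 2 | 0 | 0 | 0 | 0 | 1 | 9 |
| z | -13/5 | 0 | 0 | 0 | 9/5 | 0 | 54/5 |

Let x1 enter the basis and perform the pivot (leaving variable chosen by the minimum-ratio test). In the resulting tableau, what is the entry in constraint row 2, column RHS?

Ratio test on column x1 — row 1: entry -6/5 ≤ 0; row 2: (42/5)/(6/5) = 7; row 3: (6/5)/(3/5) = 2; row 4: 9/2 = 9/2. Minimum is 2 at row 3 (x2 leaves); pivot element 3/5.
Divide row 3 by 3/5; eliminate column x1 from the other rows.
Row 2 update in column RHS: 42/5 − (6/5)·2 = 6.

6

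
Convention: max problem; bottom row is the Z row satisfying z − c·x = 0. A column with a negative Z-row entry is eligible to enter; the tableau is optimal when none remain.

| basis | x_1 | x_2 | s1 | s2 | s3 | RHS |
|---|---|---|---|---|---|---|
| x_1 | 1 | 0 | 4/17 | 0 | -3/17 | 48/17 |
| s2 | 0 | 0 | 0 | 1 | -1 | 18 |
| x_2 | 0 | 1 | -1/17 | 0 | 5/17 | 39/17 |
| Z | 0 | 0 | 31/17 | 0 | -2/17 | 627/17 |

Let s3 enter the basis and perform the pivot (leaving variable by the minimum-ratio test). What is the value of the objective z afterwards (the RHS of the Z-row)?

Ratio test on column s3 — row 1: entry -3/17 ≤ 0; row 2: entry -1 ≤ 0; row 3: (39/17)/(5/17) = 39/5. Minimum is 39/5 at row 3 (x_2 leaves); pivot element 5/17.
Pivot on row 3; the Z-row RHS becomes 627/17 − (-2/17)·(39/5) = 189/5.

189/5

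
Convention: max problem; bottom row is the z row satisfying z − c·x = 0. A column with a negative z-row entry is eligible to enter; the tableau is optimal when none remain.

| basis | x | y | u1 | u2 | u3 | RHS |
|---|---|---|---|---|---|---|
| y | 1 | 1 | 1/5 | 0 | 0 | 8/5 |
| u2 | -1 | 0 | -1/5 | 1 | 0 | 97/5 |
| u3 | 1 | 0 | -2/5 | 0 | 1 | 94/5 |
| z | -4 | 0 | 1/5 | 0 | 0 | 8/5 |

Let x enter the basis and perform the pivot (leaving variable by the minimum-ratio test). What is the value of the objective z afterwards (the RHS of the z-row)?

8

Ratio test on column x — row 1: (8/5)/1 = 8/5; row 2: entry -1 ≤ 0; row 3: (94/5)/1 = 94/5. Minimum is 8/5 at row 1 (y leaves); pivot element 1.
Pivot on row 1; the z-row RHS becomes 8/5 − (-4)·(8/5) = 8.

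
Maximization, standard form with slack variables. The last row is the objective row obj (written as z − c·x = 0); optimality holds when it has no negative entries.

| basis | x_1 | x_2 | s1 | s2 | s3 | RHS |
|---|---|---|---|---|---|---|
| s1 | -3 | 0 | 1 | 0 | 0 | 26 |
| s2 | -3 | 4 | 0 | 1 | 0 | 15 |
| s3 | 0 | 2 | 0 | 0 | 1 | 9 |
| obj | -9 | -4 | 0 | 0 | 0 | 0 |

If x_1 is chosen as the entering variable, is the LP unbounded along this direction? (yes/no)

yes

Every constraint-row entry in column x_1 is ≤ 0, so increasing x_1 is unbounded.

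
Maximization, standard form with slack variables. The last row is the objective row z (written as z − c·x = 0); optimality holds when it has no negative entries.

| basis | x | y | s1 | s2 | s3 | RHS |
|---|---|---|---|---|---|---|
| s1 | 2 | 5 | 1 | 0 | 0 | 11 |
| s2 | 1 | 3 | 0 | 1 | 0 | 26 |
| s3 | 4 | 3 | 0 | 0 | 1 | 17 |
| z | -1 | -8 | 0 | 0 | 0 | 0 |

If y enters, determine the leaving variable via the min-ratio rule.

s1

Column y entries and ratios — s1: 11/5 = 11/5; s2: 26/3 = 26/3; s3: 17/3 = 17/3.
Smallest ratio is 11/5 in the row of s1, so s1 leaves.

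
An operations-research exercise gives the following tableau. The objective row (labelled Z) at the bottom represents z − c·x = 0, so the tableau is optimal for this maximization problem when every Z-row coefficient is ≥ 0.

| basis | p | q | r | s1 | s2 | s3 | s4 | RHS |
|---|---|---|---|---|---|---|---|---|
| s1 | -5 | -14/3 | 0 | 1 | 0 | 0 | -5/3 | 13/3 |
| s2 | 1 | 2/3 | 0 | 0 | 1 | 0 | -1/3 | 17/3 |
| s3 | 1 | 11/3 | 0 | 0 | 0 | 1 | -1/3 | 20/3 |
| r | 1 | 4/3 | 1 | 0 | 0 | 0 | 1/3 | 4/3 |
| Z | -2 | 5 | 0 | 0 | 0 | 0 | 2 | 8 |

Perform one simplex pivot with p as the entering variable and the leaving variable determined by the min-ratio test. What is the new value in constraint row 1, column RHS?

11

Ratio test on column p — row 1: entry -5 ≤ 0; row 2: (17/3)/1 = 17/3; row 3: (20/3)/1 = 20/3; row 4: (4/3)/1 = 4/3. Minimum is 4/3 at row 4 (r leaves); pivot element 1.
Divide row 4 by 1; eliminate column p from the other rows.
Row 1 update in column RHS: 13/3 − (-5)·(4/3) = 11.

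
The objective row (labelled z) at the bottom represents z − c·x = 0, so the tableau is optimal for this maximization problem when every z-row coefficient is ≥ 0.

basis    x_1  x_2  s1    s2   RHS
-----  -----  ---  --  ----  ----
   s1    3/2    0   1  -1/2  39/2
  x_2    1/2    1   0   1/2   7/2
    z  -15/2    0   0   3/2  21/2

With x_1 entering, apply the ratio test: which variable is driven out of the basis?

Column x_1 entries and ratios — s1: (39/2)/(3/2) = 13; x_2: (7/2)/(1/2) = 7.
Smallest ratio is 7 in the row of x_2, so x_2 leaves.

x_2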